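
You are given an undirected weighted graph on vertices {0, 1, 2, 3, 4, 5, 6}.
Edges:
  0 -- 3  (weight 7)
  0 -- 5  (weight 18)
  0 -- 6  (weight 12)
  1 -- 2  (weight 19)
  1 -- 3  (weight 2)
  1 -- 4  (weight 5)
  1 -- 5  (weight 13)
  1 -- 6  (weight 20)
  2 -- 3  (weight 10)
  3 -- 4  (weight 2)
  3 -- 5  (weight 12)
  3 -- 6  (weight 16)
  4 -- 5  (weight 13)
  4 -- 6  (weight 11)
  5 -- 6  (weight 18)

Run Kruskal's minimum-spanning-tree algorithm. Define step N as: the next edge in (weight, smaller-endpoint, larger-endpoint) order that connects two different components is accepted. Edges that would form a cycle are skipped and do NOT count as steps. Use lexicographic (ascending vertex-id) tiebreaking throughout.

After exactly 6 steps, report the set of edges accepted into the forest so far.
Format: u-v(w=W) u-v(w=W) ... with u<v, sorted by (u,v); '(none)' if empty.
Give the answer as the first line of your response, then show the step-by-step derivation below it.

0-3(w=7) 1-3(w=2) 2-3(w=10) 3-4(w=2) 3-5(w=12) 4-6(w=11)

step 1: add edge 1-3 (w=2); MST = {1-3(w=2)}
step 2: add edge 3-4 (w=2); MST = {1-3(w=2) 3-4(w=2)}
step 3: add edge 0-3 (w=7); MST = {0-3(w=7) 1-3(w=2) 3-4(w=2)}
step 4: add edge 2-3 (w=10); MST = {0-3(w=7) 1-3(w=2) 2-3(w=10) 3-4(w=2)}
step 5: add edge 4-6 (w=11); MST = {0-3(w=7) 1-3(w=2) 2-3(w=10) 3-4(w=2) 4-6(w=11)}
step 6: add edge 3-5 (w=12); MST = {0-3(w=7) 1-3(w=2) 2-3(w=10) 3-4(w=2) 3-5(w=12) 4-6(w=11)}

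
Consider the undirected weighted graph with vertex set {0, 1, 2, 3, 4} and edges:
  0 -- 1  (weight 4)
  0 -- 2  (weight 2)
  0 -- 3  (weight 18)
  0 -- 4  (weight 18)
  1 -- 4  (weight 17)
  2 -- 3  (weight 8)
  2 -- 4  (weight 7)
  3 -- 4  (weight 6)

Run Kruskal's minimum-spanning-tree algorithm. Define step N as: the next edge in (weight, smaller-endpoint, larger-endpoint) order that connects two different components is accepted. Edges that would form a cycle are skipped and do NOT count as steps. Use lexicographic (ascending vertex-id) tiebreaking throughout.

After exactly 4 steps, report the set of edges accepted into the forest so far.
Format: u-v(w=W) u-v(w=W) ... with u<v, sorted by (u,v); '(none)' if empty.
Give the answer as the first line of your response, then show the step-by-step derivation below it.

0-1(w=4) 0-2(w=2) 2-4(w=7) 3-4(w=6)

step 1: add edge 0-2 (w=2); MST = {0-2(w=2)}
step 2: add edge 0-1 (w=4); MST = {0-1(w=4) 0-2(w=2)}
step 3: add edge 3-4 (w=6); MST = {0-1(w=4) 0-2(w=2) 3-4(w=6)}
step 4: add edge 2-4 (w=7); MST = {0-1(w=4) 0-2(w=2) 2-4(w=7) 3-4(w=6)}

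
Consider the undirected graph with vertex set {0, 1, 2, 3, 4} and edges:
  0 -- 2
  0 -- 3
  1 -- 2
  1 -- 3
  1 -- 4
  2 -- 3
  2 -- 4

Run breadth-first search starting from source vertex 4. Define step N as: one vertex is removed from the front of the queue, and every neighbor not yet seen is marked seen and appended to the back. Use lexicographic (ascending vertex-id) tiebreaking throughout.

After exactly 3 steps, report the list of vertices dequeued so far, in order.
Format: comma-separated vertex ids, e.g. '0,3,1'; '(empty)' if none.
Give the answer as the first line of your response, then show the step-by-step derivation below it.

4,1,2

step 1: dequeue 4; queue=[1,2]; order=4
step 2: dequeue 1; queue=[2,3]; order=4,1
step 3: dequeue 2; queue=[3,0]; order=4,1,2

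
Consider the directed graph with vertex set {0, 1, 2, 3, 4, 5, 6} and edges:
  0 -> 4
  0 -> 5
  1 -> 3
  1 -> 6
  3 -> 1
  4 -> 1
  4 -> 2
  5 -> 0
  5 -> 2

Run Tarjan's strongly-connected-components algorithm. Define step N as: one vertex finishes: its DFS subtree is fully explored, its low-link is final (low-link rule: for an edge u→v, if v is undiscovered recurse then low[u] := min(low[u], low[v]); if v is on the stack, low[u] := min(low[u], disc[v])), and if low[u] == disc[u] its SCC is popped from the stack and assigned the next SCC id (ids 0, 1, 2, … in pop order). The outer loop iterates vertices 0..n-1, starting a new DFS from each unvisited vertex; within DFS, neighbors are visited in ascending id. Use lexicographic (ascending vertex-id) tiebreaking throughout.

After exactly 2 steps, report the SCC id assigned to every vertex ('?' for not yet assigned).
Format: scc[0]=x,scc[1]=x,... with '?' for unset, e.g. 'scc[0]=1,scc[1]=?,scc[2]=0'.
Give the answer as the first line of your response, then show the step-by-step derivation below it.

scc[0]=?,scc[1]=?,scc[2]=?,scc[3]=?,scc[4]=?,scc[5]=?,scc[6]=0

step 1: low=(low[0]=0,low[1]=2,low[2]=?,low[3]=2,low[4]=1,low[5]=?,low[6]=?); scc=(scc[0]=?,scc[1]=?,scc[2]=?,scc[3]=?,scc[4]=?,scc[5]=?,scc[6]=?)
step 2: low=(low[0]=0,low[1]=2,low[2]=?,low[3]=2,low[4]=1,low[5]=?,low[6]=4); scc=(scc[0]=?,scc[1]=?,scc[2]=?,scc[3]=?,scc[4]=?,scc[5]=?,scc[6]=0)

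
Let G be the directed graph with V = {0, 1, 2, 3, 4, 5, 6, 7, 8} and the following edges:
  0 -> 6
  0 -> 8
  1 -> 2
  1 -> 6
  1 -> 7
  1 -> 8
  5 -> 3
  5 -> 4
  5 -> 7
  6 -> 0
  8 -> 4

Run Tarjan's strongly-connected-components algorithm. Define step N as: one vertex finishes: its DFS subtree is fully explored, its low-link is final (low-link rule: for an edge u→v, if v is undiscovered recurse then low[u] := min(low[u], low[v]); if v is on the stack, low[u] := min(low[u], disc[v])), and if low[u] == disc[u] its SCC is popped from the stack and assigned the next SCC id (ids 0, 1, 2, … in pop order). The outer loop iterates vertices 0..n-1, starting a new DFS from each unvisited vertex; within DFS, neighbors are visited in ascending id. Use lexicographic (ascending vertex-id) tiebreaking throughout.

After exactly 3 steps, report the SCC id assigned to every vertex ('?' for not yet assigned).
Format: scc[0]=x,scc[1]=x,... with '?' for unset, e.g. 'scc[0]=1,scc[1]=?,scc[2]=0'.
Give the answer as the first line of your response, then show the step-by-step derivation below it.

scc[0]=?,scc[1]=?,scc[2]=?,scc[3]=?,scc[4]=0,scc[5]=?,scc[6]=?,scc[7]=?,scc[8]=1

step 1: low=(low[0]=0,low[1]=?,low[2]=?,low[3]=?,low[4]=?,low[5]=?,low[6]=0,low[7]=?,low[8]=?); scc=(scc[0]=?,scc[1]=?,scc[2]=?,scc[3]=?,scc[4]=?,scc[5]=?,scc[6]=?,scc[7]=?,scc[8]=?)
step 2: low=(low[0]=0,low[1]=?,low[2]=?,low[3]=?,low[4]=3,low[5]=?,low[6]=0,low[7]=?,low[8]=2); scc=(scc[0]=?,scc[1]=?,scc[2]=?,scc[3]=?,scc[4]=0,scc[5]=?,scc[6]=?,scc[7]=?,scc[8]=?)
step 3: low=(low[0]=0,low[1]=?,low[2]=?,low[3]=?,low[4]=3,low[5]=?,low[6]=0,low[7]=?,low[8]=2); scc=(scc[0]=?,scc[1]=?,scc[2]=?,scc[3]=?,scc[4]=0,scc[5]=?,scc[6]=?,scc[7]=?,scc[8]=1)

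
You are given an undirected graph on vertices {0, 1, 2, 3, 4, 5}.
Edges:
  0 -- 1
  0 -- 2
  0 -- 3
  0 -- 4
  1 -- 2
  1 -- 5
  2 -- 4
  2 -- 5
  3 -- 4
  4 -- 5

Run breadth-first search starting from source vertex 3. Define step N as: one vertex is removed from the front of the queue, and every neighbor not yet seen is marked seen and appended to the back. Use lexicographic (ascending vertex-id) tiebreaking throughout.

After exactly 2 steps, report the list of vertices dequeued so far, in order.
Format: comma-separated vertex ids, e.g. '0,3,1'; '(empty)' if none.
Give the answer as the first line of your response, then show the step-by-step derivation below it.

3,0

step 1: dequeue 3; queue=[0,4]; order=3
step 2: dequeue 0; queue=[4,1,2]; order=3,0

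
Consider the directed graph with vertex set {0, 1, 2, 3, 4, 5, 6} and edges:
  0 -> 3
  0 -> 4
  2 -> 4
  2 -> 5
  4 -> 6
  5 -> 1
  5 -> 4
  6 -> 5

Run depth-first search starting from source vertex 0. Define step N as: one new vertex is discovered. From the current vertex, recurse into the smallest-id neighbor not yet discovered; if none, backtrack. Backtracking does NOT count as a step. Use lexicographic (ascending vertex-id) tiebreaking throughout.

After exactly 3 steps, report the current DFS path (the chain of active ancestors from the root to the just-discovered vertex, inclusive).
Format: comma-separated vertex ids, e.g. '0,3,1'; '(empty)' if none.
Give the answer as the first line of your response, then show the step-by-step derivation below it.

0,4

step 1: discover 0; path=0; order=0
step 2: discover 3; path=0>3; order=0,3
step 3: discover 4; path=0>4; order=0,3,4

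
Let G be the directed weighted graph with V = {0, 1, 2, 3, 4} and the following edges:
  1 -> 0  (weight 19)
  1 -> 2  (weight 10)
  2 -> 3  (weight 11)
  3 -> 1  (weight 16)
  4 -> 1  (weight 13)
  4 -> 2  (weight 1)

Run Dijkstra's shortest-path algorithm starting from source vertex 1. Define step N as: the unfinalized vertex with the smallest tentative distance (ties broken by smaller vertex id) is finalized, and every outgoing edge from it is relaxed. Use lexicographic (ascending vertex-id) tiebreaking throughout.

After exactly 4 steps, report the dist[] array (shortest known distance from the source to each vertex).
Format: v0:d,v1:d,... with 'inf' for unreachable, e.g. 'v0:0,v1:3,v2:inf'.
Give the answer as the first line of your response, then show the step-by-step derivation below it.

v0:19,v1:0,v2:10,v3:21,v4:inf

step 1: dist = v0:19,v1:0,v2:10,v3:inf,v4:inf
step 2: dist = v0:19,v1:0,v2:10,v3:21,v4:inf
step 3: dist = v0:19,v1:0,v2:10,v3:21,v4:inf
step 4: dist = v0:19,v1:0,v2:10,v3:21,v4:inf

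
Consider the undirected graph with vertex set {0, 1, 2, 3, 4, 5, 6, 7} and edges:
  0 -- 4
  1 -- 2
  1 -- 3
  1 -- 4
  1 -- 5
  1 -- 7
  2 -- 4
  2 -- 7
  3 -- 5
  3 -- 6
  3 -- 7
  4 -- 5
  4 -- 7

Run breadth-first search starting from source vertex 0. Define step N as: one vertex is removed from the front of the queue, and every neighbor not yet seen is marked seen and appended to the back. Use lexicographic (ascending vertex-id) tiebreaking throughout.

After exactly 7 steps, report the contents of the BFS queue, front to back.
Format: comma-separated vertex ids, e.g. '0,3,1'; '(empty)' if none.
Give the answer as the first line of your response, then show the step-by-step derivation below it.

6

step 1: dequeue 0; queue=[4]; order=0
step 2: dequeue 4; queue=[1,2,5,7]; order=0,4
step 3: dequeue 1; queue=[2,5,7,3]; order=0,4,1
step 4: dequeue 2; queue=[5,7,3]; order=0,4,1,2
step 5: dequeue 5; queue=[7,3]; order=0,4,1,2,5
step 6: dequeue 7; queue=[3]; order=0,4,1,2,5,7
step 7: dequeue 3; queue=[6]; order=0,4,1,2,5,7,3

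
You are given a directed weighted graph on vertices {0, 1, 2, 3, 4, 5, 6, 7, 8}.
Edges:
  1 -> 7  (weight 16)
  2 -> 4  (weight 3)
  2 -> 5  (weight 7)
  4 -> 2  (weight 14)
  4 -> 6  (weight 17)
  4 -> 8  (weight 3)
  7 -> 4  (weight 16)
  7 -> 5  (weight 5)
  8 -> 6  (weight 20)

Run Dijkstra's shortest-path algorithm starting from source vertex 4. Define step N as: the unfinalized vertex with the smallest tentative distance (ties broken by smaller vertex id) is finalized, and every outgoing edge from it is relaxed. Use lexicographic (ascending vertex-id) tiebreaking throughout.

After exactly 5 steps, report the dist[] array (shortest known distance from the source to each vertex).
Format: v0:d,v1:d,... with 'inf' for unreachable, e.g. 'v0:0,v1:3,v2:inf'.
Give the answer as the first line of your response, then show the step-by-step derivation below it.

v0:inf,v1:inf,v2:14,v3:inf,v4:0,v5:21,v6:17,v7:inf,v8:3

step 1: dist = v0:inf,v1:inf,v2:14,v3:inf,v4:0,v5:inf,v6:17,v7:inf,v8:3
step 2: dist = v0:inf,v1:inf,v2:14,v3:inf,v4:0,v5:inf,v6:17,v7:inf,v8:3
step 3: dist = v0:inf,v1:inf,v2:14,v3:inf,v4:0,v5:21,v6:17,v7:inf,v8:3
step 4: dist = v0:inf,v1:inf,v2:14,v3:inf,v4:0,v5:21,v6:17,v7:inf,v8:3
step 5: dist = v0:inf,v1:inf,v2:14,v3:inf,v4:0,v5:21,v6:17,v7:inf,v8:3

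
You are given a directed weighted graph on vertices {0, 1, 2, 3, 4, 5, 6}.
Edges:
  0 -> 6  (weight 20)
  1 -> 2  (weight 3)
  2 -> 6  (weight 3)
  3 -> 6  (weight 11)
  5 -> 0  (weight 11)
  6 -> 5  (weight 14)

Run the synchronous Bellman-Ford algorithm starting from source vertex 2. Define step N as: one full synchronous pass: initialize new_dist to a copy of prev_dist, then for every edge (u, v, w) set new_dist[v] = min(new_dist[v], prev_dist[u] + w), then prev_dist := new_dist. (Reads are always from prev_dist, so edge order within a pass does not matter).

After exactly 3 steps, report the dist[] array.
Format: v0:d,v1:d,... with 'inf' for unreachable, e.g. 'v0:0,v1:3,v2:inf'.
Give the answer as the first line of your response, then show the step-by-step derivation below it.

v0:28,v1:inf,v2:0,v3:inf,v4:inf,v5:17,v6:3

step 1: dist = v0:inf,v1:inf,v2:0,v3:inf,v4:inf,v5:inf,v6:3
step 2: dist = v0:inf,v1:inf,v2:0,v3:inf,v4:inf,v5:17,v6:3
step 3: dist = v0:28,v1:inf,v2:0,v3:inf,v4:inf,v5:17,v6:3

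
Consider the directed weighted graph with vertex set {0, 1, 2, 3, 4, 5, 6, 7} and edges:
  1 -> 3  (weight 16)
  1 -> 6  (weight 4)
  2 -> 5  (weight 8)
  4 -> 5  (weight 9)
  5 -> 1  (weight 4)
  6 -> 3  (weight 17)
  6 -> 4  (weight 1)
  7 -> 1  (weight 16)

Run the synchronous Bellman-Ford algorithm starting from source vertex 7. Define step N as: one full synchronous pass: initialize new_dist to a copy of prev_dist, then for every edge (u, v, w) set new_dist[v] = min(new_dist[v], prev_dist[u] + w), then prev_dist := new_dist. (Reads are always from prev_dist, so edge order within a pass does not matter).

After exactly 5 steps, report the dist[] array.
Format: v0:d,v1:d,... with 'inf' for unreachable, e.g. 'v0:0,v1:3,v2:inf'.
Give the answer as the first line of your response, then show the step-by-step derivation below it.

v0:inf,v1:16,v2:inf,v3:32,v4:21,v5:30,v6:20,v7:0

step 1: dist = v0:inf,v1:16,v2:inf,v3:inf,v4:inf,v5:inf,v6:inf,v7:0
step 2: dist = v0:inf,v1:16,v2:inf,v3:32,v4:inf,v5:inf,v6:20,v7:0
step 3: dist = v0:inf,v1:16,v2:inf,v3:32,v4:21,v5:inf,v6:20,v7:0
step 4: dist = v0:inf,v1:16,v2:inf,v3:32,v4:21,v5:30,v6:20,v7:0
step 5: dist = v0:inf,v1:16,v2:inf,v3:32,v4:21,v5:30,v6:20,v7:0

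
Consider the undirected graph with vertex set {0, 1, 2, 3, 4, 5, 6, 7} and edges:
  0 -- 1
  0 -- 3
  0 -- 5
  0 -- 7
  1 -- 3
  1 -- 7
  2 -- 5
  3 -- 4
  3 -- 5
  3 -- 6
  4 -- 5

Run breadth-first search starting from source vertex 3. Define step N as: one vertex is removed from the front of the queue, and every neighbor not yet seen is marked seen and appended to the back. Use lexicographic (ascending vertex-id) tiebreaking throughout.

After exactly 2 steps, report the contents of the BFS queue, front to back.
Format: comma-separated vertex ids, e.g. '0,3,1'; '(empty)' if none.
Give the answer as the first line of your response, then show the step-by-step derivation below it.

1,4,5,6,7

step 1: dequeue 3; queue=[0,1,4,5,6]; order=3
step 2: dequeue 0; queue=[1,4,5,6,7]; order=3,0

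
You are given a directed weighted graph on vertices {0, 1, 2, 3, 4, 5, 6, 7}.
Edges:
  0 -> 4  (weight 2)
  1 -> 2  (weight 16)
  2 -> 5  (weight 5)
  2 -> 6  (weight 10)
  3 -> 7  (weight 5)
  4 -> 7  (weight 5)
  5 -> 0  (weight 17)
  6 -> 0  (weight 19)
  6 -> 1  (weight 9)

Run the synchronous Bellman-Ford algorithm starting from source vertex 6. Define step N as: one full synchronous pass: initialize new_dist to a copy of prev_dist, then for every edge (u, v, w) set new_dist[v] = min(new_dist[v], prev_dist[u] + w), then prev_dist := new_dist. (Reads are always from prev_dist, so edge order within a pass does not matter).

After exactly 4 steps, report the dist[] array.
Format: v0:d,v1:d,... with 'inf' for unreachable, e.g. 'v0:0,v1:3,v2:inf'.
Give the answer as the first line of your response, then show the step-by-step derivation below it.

v0:19,v1:9,v2:25,v3:inf,v4:21,v5:30,v6:0,v7:26

step 1: dist = v0:19,v1:9,v2:inf,v3:inf,v4:inf,v5:inf,v6:0,v7:inf
step 2: dist = v0:19,v1:9,v2:25,v3:inf,v4:21,v5:inf,v6:0,v7:inf
step 3: dist = v0:19,v1:9,v2:25,v3:inf,v4:21,v5:30,v6:0,v7:26
step 4: dist = v0:19,v1:9,v2:25,v3:inf,v4:21,v5:30,v6:0,v7:26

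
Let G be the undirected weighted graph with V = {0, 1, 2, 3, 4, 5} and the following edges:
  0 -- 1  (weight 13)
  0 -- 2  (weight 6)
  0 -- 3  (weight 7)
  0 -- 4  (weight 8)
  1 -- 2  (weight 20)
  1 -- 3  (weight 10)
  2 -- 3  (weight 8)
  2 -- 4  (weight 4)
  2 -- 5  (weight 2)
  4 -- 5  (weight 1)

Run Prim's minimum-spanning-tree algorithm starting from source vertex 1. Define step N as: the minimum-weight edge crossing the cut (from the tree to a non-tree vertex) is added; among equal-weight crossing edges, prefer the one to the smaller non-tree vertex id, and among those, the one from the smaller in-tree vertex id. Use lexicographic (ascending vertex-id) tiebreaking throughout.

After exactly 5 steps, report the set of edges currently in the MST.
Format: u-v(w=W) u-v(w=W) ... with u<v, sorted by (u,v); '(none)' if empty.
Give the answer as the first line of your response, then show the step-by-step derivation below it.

0-2(w=6) 0-3(w=7) 1-3(w=10) 2-5(w=2) 4-5(w=1)

step 1: add edge 1-3 (w=10); MST = {1-3(w=10)}
step 2: add edge 0-3 (w=7); MST = {0-3(w=7) 1-3(w=10)}
step 3: add edge 0-2 (w=6); MST = {0-2(w=6) 0-3(w=7) 1-3(w=10)}
step 4: add edge 2-5 (w=2); MST = {0-2(w=6) 0-3(w=7) 1-3(w=10) 2-5(w=2)}
step 5: add edge 4-5 (w=1); MST = {0-2(w=6) 0-3(w=7) 1-3(w=10) 2-5(w=2) 4-5(w=1)}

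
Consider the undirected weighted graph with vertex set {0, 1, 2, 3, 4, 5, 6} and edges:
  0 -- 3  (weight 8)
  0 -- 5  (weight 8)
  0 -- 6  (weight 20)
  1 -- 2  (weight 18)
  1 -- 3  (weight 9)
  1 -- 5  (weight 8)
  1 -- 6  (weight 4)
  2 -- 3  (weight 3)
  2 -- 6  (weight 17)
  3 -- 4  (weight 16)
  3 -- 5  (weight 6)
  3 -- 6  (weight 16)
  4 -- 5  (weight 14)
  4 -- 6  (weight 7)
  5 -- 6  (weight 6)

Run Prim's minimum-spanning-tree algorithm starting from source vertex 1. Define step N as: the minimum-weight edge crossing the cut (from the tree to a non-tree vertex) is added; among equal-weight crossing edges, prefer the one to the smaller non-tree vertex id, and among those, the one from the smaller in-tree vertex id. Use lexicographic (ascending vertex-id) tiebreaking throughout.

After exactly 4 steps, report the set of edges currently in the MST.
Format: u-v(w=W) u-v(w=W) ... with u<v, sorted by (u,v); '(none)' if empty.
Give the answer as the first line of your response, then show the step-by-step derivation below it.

1-6(w=4) 2-3(w=3) 3-5(w=6) 5-6(w=6)

step 1: add edge 1-6 (w=4); MST = {1-6(w=4)}
step 2: add edge 5-6 (w=6); MST = {1-6(w=4) 5-6(w=6)}
step 3: add edge 3-5 (w=6); MST = {1-6(w=4) 3-5(w=6) 5-6(w=6)}
step 4: add edge 2-3 (w=3); MST = {1-6(w=4) 2-3(w=3) 3-5(w=6) 5-6(w=6)}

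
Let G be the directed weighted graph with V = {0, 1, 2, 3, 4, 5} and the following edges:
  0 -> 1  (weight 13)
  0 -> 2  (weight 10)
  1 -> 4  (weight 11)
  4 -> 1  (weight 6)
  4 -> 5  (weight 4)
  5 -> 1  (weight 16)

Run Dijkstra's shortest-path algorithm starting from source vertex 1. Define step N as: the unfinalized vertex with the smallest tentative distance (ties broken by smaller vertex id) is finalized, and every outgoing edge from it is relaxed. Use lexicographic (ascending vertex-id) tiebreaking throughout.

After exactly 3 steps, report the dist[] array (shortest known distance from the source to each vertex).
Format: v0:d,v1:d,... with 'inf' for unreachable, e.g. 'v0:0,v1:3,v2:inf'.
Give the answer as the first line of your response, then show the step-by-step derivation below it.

v0:inf,v1:0,v2:inf,v3:inf,v4:11,v5:15

step 1: dist = v0:inf,v1:0,v2:inf,v3:inf,v4:11,v5:inf
step 2: dist = v0:inf,v1:0,v2:inf,v3:inf,v4:11,v5:15
step 3: dist = v0:inf,v1:0,v2:inf,v3:inf,v4:11,v5:15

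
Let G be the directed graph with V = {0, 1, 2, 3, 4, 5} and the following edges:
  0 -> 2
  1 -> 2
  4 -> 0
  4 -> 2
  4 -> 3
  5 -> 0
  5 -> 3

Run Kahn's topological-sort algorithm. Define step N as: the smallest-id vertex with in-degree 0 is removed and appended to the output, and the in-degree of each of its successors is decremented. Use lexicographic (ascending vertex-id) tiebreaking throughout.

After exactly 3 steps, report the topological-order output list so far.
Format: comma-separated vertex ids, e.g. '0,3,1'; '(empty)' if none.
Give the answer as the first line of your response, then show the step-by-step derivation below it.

1,4,5

step 1: output 1; order=[1]; indeg=(2,0,2,2,0,0)
step 2: output 4; order=[1,4]; indeg=(1,0,1,1,0,0)
step 3: output 5; order=[1,4,5]; indeg=(0,0,1,0,0,0)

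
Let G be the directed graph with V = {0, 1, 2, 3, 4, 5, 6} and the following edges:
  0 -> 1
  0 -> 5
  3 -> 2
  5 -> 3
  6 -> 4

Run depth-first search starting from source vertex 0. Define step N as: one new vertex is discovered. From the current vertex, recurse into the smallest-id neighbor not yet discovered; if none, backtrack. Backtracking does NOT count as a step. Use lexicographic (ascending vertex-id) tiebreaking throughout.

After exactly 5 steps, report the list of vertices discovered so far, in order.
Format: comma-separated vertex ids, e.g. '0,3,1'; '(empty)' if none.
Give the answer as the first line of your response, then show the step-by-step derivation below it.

0,1,5,3,2

step 1: discover 0; path=0; order=0
step 2: discover 1; path=0>1; order=0,1
step 3: discover 5; path=0>5; order=0,1,5
step 4: discover 3; path=0>5>3; order=0,1,5,3
step 5: discover 2; path=0>5>3>2; order=0,1,5,3,2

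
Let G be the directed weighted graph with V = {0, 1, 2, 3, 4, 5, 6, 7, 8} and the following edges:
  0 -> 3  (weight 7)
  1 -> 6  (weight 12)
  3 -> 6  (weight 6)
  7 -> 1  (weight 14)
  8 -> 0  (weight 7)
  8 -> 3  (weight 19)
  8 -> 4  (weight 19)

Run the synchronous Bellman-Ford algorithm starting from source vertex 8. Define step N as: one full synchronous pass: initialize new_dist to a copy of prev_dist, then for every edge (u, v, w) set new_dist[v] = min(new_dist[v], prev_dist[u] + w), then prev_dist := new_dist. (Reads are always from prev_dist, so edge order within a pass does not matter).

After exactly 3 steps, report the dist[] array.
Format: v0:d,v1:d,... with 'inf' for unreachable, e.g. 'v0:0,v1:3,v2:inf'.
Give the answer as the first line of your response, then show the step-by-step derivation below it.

v0:7,v1:inf,v2:inf,v3:14,v4:19,v5:inf,v6:20,v7:inf,v8:0

step 1: dist = v0:7,v1:inf,v2:inf,v3:19,v4:19,v5:inf,v6:inf,v7:inf,v8:0
step 2: dist = v0:7,v1:inf,v2:inf,v3:14,v4:19,v5:inf,v6:25,v7:inf,v8:0
step 3: dist = v0:7,v1:inf,v2:inf,v3:14,v4:19,v5:inf,v6:20,v7:inf,v8:0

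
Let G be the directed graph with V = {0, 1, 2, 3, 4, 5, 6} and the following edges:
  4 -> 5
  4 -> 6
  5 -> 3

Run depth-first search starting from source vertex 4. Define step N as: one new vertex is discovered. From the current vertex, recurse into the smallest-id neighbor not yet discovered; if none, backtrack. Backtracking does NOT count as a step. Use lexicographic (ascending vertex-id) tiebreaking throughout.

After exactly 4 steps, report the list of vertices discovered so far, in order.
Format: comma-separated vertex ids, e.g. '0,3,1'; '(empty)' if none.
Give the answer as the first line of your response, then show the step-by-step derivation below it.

4,5,3,6

step 1: discover 4; path=4; order=4
step 2: discover 5; path=4>5; order=4,5
step 3: discover 3; path=4>5>3; order=4,5,3
step 4: discover 6; path=4>6; order=4,5,3,6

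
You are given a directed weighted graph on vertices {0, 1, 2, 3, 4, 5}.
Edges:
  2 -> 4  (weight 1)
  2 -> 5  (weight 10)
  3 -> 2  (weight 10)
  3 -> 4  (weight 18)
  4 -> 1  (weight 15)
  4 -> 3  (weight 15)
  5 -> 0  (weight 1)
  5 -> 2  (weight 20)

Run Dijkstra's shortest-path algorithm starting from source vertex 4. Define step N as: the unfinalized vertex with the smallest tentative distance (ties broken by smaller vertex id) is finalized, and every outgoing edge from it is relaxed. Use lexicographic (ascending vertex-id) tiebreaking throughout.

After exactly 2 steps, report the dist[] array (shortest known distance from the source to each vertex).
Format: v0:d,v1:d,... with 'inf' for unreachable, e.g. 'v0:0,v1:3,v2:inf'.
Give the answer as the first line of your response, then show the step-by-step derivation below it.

v0:inf,v1:15,v2:inf,v3:15,v4:0,v5:inf

step 1: dist = v0:inf,v1:15,v2:inf,v3:15,v4:0,v5:inf
step 2: dist = v0:inf,v1:15,v2:inf,v3:15,v4:0,v5:inf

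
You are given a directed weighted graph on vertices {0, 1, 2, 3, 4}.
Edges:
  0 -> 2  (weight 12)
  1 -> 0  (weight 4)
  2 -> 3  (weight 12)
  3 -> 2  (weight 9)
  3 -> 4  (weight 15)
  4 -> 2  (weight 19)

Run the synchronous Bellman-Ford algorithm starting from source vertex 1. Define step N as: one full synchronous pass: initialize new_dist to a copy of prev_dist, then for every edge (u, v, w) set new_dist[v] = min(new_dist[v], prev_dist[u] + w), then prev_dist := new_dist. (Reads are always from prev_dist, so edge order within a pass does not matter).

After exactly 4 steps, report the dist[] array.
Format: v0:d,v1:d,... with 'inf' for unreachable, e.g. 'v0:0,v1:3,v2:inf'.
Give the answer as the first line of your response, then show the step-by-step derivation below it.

v0:4,v1:0,v2:16,v3:28,v4:43

step 1: dist = v0:4,v1:0,v2:inf,v3:inf,v4:inf
step 2: dist = v0:4,v1:0,v2:16,v3:inf,v4:inf
step 3: dist = v0:4,v1:0,v2:16,v3:28,v4:inf
step 4: dist = v0:4,v1:0,v2:16,v3:28,v4:43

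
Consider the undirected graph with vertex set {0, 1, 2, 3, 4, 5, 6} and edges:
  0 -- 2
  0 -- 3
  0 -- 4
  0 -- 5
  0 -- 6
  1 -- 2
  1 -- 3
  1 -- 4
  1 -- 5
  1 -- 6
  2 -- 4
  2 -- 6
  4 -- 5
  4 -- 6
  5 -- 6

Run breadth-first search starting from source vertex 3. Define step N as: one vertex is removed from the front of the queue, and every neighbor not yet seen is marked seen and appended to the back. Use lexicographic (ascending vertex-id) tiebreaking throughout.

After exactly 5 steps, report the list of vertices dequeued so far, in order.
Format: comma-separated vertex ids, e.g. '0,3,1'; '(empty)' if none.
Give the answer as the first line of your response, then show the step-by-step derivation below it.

3,0,1,2,4

step 1: dequeue 3; queue=[0,1]; order=3
step 2: dequeue 0; queue=[1,2,4,5,6]; order=3,0
step 3: dequeue 1; queue=[2,4,5,6]; order=3,0,1
step 4: dequeue 2; queue=[4,5,6]; order=3,0,1,2
step 5: dequeue 4; queue=[5,6]; order=3,0,1,2,4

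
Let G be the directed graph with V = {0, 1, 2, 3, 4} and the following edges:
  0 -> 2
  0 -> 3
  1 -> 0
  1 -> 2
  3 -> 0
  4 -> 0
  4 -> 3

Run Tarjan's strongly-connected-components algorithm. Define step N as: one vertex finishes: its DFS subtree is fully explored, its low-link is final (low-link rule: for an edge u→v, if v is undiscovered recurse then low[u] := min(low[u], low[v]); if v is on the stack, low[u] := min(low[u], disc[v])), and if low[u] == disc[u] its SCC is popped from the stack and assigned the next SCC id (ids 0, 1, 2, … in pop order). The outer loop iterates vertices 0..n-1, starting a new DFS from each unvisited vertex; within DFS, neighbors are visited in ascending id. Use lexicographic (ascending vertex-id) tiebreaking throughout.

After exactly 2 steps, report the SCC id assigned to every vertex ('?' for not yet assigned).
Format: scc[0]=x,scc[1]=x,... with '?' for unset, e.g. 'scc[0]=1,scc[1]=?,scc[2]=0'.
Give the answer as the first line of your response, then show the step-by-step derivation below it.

scc[0]=?,scc[1]=?,scc[2]=0,scc[3]=?,scc[4]=?

step 1: low=(low[0]=0,low[1]=?,low[2]=1,low[3]=?,low[4]=?); scc=(scc[0]=?,scc[1]=?,scc[2]=0,scc[3]=?,scc[4]=?)
step 2: low=(low[0]=0,low[1]=?,low[2]=1,low[3]=0,low[4]=?); scc=(scc[0]=?,scc[1]=?,scc[2]=0,scc[3]=?,scc[4]=?)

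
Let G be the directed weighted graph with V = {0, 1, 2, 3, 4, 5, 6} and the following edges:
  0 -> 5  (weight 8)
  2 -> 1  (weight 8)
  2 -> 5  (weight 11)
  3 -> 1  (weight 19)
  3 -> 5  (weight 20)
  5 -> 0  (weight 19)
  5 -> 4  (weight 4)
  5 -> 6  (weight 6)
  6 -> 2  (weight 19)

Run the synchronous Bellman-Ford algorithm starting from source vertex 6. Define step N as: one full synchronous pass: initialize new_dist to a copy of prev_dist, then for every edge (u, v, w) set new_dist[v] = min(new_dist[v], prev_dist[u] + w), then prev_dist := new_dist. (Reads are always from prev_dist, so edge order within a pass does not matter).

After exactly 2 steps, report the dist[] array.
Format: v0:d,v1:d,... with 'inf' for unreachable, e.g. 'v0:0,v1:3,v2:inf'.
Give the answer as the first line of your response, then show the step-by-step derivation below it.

v0:inf,v1:27,v2:19,v3:inf,v4:inf,v5:30,v6:0

step 1: dist = v0:inf,v1:inf,v2:19,v3:inf,v4:inf,v5:inf,v6:0
step 2: dist = v0:inf,v1:27,v2:19,v3:inf,v4:inf,v5:30,v6:0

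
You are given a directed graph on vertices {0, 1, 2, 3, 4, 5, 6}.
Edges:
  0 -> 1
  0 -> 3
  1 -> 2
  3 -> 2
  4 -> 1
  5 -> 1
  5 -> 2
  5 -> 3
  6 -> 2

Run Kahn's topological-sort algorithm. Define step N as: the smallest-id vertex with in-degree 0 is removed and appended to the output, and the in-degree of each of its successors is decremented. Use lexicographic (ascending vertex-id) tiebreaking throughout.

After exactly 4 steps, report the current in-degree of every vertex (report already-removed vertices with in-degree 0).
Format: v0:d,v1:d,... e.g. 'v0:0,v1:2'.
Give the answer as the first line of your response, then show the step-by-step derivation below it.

v0:0,v1:0,v2:2,v3:0,v4:0,v5:0,v6:0

step 1: output 0; order=[0]; indeg=(0,2,4,1,0,0,0)
step 2: output 4; order=[0,4]; indeg=(0,1,4,1,0,0,0)
step 3: output 5; order=[0,4,5]; indeg=(0,0,3,0,0,0,0)
step 4: output 1; order=[0,4,5,1]; indeg=(0,0,2,0,0,0,0)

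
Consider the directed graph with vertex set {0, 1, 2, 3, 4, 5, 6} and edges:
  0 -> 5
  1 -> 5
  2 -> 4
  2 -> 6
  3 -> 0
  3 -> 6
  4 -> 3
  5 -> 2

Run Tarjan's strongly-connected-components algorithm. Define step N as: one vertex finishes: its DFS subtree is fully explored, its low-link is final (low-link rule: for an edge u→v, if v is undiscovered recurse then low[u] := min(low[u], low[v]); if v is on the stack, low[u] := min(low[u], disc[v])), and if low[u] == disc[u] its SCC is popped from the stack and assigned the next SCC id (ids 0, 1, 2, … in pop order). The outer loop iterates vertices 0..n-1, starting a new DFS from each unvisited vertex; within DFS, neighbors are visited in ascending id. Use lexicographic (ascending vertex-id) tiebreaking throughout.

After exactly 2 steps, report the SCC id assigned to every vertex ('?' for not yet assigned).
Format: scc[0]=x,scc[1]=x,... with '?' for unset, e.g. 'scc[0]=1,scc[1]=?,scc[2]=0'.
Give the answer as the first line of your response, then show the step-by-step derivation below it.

scc[0]=?,scc[1]=?,scc[2]=?,scc[3]=?,scc[4]=?,scc[5]=?,scc[6]=0

step 1: low=(low[0]=0,low[1]=?,low[2]=2,low[3]=0,low[4]=3,low[5]=1,low[6]=5); scc=(scc[0]=?,scc[1]=?,scc[2]=?,scc[3]=?,scc[4]=?,scc[5]=?,scc[6]=0)
step 2: low=(low[0]=0,low[1]=?,low[2]=2,low[3]=0,low[4]=3,low[5]=1,low[6]=5); scc=(scc[0]=?,scc[1]=?,scc[2]=?,scc[3]=?,scc[4]=?,scc[5]=?,scc[6]=0)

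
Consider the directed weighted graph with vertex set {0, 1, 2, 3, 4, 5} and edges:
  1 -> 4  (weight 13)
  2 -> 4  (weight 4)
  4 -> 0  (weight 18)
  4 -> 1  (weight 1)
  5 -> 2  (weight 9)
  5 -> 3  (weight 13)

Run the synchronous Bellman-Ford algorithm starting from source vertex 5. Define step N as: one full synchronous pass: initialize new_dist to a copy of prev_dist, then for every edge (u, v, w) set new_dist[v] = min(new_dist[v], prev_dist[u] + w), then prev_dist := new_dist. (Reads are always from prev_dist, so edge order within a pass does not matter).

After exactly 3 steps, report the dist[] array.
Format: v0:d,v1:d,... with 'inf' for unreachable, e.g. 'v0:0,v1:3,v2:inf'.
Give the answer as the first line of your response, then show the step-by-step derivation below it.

v0:31,v1:14,v2:9,v3:13,v4:13,v5:0

step 1: dist = v0:inf,v1:inf,v2:9,v3:13,v4:inf,v5:0
step 2: dist = v0:inf,v1:inf,v2:9,v3:13,v4:13,v5:0
step 3: dist = v0:31,v1:14,v2:9,v3:13,v4:13,v5:0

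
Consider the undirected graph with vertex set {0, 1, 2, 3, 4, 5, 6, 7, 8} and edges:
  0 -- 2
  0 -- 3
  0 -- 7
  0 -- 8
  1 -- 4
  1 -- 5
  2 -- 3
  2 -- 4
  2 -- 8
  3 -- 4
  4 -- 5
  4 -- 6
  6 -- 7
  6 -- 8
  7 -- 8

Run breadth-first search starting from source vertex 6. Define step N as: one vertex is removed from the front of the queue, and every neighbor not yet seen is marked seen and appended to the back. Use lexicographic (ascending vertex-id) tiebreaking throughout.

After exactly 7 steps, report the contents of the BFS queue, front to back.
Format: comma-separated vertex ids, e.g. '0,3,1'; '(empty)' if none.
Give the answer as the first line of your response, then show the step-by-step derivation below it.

5,0

step 1: dequeue 6; queue=[4,7,8]; order=6
step 2: dequeue 4; queue=[7,8,1,2,3,5]; order=6,4
step 3: dequeue 7; queue=[8,1,2,3,5,0]; order=6,4,7
step 4: dequeue 8; queue=[1,2,3,5,0]; order=6,4,7,8
step 5: dequeue 1; queue=[2,3,5,0]; order=6,4,7,8,1
step 6: dequeue 2; queue=[3,5,0]; order=6,4,7,8,1,2
step 7: dequeue 3; queue=[5,0]; order=6,4,7,8,1,2,3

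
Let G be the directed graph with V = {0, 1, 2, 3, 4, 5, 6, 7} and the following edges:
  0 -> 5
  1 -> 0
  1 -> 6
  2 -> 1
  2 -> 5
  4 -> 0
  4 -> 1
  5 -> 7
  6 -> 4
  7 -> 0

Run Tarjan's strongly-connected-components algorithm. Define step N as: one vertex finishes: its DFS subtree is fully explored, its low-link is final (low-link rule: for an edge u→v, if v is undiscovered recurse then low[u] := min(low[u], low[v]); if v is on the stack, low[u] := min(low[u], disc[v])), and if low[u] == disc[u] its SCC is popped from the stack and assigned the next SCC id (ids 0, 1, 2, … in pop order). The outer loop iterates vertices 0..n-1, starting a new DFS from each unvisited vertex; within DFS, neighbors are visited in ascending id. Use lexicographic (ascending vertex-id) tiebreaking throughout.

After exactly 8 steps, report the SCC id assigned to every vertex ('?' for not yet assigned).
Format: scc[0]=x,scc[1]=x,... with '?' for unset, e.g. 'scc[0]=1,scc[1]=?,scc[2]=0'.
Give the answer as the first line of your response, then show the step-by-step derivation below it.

scc[0]=0,scc[1]=1,scc[2]=2,scc[3]=3,scc[4]=1,scc[5]=0,scc[6]=1,scc[7]=0

step 1: low=(low[0]=0,low[1]=?,low[2]=?,low[3]=?,low[4]=?,low[5]=1,low[6]=?,low[7]=0); scc=(scc[0]=?,scc[1]=?,scc[2]=?,scc[3]=?,scc[4]=?,scc[5]=?,scc[6]=?,scc[7]=?)
step 2: low=(low[0]=0,low[1]=?,low[2]=?,low[3]=?,low[4]=?,low[5]=0,low[6]=?,low[7]=0); scc=(scc[0]=?,scc[1]=?,scc[2]=?,scc[3]=?,scc[4]=?,scc[5]=?,scc[6]=?,scc[7]=?)
step 3: low=(low[0]=0,low[1]=?,low[2]=?,low[3]=?,low[4]=?,low[5]=0,low[6]=?,low[7]=0); scc=(scc[0]=0,scc[1]=?,scc[2]=?,scc[3]=?,scc[4]=?,scc[5]=0,scc[6]=?,scc[7]=0)
step 4: low=(low[0]=0,low[1]=3,low[2]=?,low[3]=?,low[4]=3,low[5]=0,low[6]=4,low[7]=0); scc=(scc[0]=0,scc[1]=?,scc[2]=?,scc[3]=?,scc[4]=?,scc[5]=0,scc[6]=?,scc[7]=0)
step 5: low=(low[0]=0,low[1]=3,low[2]=?,low[3]=?,low[4]=3,low[5]=0,low[6]=3,low[7]=0); scc=(scc[0]=0,scc[1]=?,scc[2]=?,scc[3]=?,scc[4]=?,scc[5]=0,scc[6]=?,scc[7]=0)
step 6: low=(low[0]=0,low[1]=3,low[2]=?,low[3]=?,low[4]=3,low[5]=0,low[6]=3,low[7]=0); scc=(scc[0]=0,scc[1]=1,scc[2]=?,scc[3]=?,scc[4]=1,scc[5]=0,scc[6]=1,scc[7]=0)
step 7: low=(low[0]=0,low[1]=3,low[2]=6,low[3]=?,low[4]=3,low[5]=0,low[6]=3,low[7]=0); scc=(scc[0]=0,scc[1]=1,scc[2]=2,scc[3]=?,scc[4]=1,scc[5]=0,scc[6]=1,scc[7]=0)
step 8: low=(low[0]=0,low[1]=3,low[2]=6,low[3]=7,low[4]=3,low[5]=0,low[6]=3,low[7]=0); scc=(scc[0]=0,scc[1]=1,scc[2]=2,scc[3]=3,scc[4]=1,scc[5]=0,scc[6]=1,scc[7]=0)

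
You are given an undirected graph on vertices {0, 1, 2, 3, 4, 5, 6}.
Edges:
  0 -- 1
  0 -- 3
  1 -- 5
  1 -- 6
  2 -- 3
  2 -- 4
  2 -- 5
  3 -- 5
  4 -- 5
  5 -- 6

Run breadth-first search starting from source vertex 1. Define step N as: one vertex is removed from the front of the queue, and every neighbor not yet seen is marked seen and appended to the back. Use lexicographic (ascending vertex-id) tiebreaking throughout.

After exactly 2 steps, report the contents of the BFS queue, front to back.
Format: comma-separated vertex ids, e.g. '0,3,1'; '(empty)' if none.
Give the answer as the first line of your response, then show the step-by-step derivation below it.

5,6,3

step 1: dequeue 1; queue=[0,5,6]; order=1
step 2: dequeue 0; queue=[5,6,3]; order=1,0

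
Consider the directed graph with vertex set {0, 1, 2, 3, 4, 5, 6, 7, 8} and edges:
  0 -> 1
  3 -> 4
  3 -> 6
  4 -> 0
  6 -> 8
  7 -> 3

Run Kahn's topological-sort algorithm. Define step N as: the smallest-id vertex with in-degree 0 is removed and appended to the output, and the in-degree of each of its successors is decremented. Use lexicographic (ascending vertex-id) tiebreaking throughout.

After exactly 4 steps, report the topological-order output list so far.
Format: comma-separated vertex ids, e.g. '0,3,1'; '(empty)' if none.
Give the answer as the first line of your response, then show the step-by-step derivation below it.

2,5,7,3

step 1: output 2; order=[2]; indeg=(1,1,0,1,1,0,1,0,1)
step 2: output 5; order=[2,5]; indeg=(1,1,0,1,1,0,1,0,1)
step 3: output 7; order=[2,5,7]; indeg=(1,1,0,0,1,0,1,0,1)
step 4: output 3; order=[2,5,7,3]; indeg=(1,1,0,0,0,0,0,0,1)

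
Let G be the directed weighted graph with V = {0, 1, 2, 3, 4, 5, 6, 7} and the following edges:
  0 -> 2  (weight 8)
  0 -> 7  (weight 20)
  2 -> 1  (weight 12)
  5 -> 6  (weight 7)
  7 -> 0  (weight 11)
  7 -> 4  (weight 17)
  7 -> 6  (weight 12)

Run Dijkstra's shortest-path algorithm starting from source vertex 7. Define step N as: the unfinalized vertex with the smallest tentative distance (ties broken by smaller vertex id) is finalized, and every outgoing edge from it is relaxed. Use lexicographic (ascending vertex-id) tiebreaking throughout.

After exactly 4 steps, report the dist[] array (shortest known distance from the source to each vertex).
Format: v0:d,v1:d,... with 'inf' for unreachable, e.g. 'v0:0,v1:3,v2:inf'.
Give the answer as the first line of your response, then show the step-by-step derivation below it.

v0:11,v1:inf,v2:19,v3:inf,v4:17,v5:inf,v6:12,v7:0

step 1: dist = v0:11,v1:inf,v2:inf,v3:inf,v4:17,v5:inf,v6:12,v7:0
step 2: dist = v0:11,v1:inf,v2:19,v3:inf,v4:17,v5:inf,v6:12,v7:0
step 3: dist = v0:11,v1:inf,v2:19,v3:inf,v4:17,v5:inf,v6:12,v7:0
step 4: dist = v0:11,v1:inf,v2:19,v3:inf,v4:17,v5:inf,v6:12,v7:0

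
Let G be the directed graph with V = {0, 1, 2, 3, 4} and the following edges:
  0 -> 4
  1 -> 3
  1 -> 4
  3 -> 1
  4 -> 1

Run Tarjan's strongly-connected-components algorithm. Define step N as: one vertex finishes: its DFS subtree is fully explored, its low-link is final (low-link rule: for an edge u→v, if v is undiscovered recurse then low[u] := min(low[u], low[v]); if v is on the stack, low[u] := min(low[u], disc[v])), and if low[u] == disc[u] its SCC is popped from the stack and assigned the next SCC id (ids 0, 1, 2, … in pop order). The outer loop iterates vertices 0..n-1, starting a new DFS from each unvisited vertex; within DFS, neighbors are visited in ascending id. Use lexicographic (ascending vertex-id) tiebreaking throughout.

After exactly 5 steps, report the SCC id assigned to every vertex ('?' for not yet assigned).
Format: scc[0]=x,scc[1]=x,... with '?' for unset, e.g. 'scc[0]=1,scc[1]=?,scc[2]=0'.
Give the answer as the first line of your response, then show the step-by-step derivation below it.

scc[0]=1,scc[1]=0,scc[2]=2,scc[3]=0,scc[4]=0

step 1: low=(low[0]=0,low[1]=2,low[2]=?,low[3]=2,low[4]=1); scc=(scc[0]=?,scc[1]=?,scc[2]=?,scc[3]=?,scc[4]=?)
step 2: low=(low[0]=0,low[1]=1,low[2]=?,low[3]=2,low[4]=1); scc=(scc[0]=?,scc[1]=?,scc[2]=?,scc[3]=?,scc[4]=?)
step 3: low=(low[0]=0,low[1]=1,low[2]=?,low[3]=2,low[4]=1); scc=(scc[0]=?,scc[1]=0,scc[2]=?,scc[3]=0,scc[4]=0)
step 4: low=(low[0]=0,low[1]=1,low[2]=?,low[3]=2,low[4]=1); scc=(scc[0]=1,scc[1]=0,scc[2]=?,scc[3]=0,scc[4]=0)
step 5: low=(low[0]=0,low[1]=1,low[2]=4,low[3]=2,low[4]=1); scc=(scc[0]=1,scc[1]=0,scc[2]=2,scc[3]=0,scc[4]=0)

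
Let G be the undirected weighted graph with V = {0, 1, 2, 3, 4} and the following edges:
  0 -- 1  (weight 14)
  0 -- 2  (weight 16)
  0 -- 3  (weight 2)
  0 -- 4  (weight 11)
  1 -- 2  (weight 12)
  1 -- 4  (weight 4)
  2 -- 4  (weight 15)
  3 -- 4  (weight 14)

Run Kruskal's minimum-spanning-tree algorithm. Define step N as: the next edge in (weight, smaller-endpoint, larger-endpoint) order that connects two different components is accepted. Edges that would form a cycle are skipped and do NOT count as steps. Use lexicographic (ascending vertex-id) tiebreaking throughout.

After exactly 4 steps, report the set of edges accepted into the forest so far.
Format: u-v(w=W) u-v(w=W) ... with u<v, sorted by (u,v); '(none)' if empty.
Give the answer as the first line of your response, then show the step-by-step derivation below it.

0-3(w=2) 0-4(w=11) 1-2(w=12) 1-4(w=4)

step 1: add edge 0-3 (w=2); MST = {0-3(w=2)}
step 2: add edge 1-4 (w=4); MST = {0-3(w=2) 1-4(w=4)}
step 3: add edge 0-4 (w=11); MST = {0-3(w=2) 0-4(w=11) 1-4(w=4)}
step 4: add edge 1-2 (w=12); MST = {0-3(w=2) 0-4(w=11) 1-2(w=12) 1-4(w=4)}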